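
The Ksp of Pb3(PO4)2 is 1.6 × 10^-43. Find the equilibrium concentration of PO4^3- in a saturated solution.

2.2e-9 M

Pb3(PO4)2(s) <=> 3 Pb^2+ + 2 PO4^3-
Ksp = [Pb^2+]^3[PO4^3-]^2
With molar solubility s: [Pb^2+] = 3s, [PO4^3-] = 2s.
Ksp = (3s)^3(2s)^2 = 108s^5
Solving, s = (1.6 × 10^-43/108)^(1/5) = 1.08 × 10^-9 M
[PO4^3-] = 2s = 2.2 × 10^-9 M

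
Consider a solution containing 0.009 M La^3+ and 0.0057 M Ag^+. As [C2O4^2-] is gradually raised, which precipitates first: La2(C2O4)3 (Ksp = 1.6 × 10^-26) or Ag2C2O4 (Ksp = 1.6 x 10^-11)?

La2(C2O4)3

Each salt begins to precipitate when Q = Ksp, i.e. when [C2O4^2-] reaches its threshold.
For La2(C2O4)3: 1.6 × 10^-26 = (0.009)^2 × [C2O4^2-]^3  ⇒  [C2O4^2-] = 5.8 × 10^-8 M.
For Ag2C2O4: 1.6 x 10^-11 = (0.0057)^2 × [C2O4^2-]  ⇒  [C2O4^2-] = 4.9 × 10^-7 M.
The salt with the lower threshold [C2O4^2-] precipitates first: La2(C2O4)3.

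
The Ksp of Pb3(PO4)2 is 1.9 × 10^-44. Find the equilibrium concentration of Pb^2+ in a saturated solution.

[Pb^2+] = 2.1 x 10^-9 M

Pb3(PO4)2(s) ⇌ 3 Pb^2+ + 2 PO4^3-
Ksp = [Pb^2+]^3[PO4^3-]^2
For each mole of Pb3(PO4)2 that dissolves: [Pb^2+] = 3s, [PO4^3-] = 2s.
Ksp = (3s)^3(2s)^2 = 108s^5
Solving, s = (1.9 × 10^-44/108)^(1/5) = 7.06 × 10^-10 M
[Pb^2+] = 3s = 2.1 × 10^-9 M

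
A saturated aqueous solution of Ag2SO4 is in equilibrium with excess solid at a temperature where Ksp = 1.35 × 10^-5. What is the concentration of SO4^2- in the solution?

Ag2SO4(s) ⇌ 2 Ag^+ + SO4^2-
Ksp = [Ag^+]^2[SO4^2-]
For each mole of Ag2SO4 that dissolves: [Ag^+] = 2s, [SO4^2-] = s.
Substituting: Ksp = (2s)^2s = 4s^3
Solving, s = (1.35 × 10^-5/4)^(1/3) = 1.500 × 10^-2 M
[SO4^2-] = s = 1.50 × 10^-2 M

1.50 × 10^-2 M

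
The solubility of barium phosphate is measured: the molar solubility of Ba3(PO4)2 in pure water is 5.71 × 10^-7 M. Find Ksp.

6.56e-30

Ba3(PO4)2(s) <=> 3 Ba^2+ + 2 PO4^3-
With molar solubility s: [Ba^2+] = 3s, [PO4^3-] = 2s.
Ksp = [Ba^2+]^3[PO4^3-]^2
Substituting: Ksp = (3s)^3(2s)^2 = 108s^5
Ksp = 108 × (5.71 × 10^-7)^5 = 6.56 × 10^-30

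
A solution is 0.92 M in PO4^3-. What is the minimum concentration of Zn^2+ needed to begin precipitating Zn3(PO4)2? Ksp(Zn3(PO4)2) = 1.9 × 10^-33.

Zn3(PO4)2(s) ⇌ 3 Zn^2+(aq) + 2 PO4^3-(aq)
Ksp = [Zn^2+]^3[PO4^3-]^2
Precipitation begins when Q = Ksp. With [PO4^3-] = 0.92 M:
1.9 × 10^-33 = (0.92)^2 × [Zn^2+]^3
[Zn^2+] = (1.9 × 10^-33 / 8.46 × 10^-1)^(1/3) = 1.3 × 10^-11 M

[Zn^2+] = 1.3e-11 M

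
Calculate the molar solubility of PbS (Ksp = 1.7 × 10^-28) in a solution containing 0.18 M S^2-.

s ≈ 9.4 × 10^-28 M

PbS(s) ⇌ Pb^2+(aq) + S^2-(aq)
Ksp = [Pb^2+][S^2-]
Let s = moles of PbS that dissolve per litre. [Pb^2+] = s, [S^2-] = 0.18 + s ≈ 0.18 (common-ion effect: S^2- is already 0.18 M).
Ksp ≈ s × 0.18
s = 9.4 × 10^-28 M
Check: s = 9.4 × 10^-28 ≪ 0.18, so the approximation is valid.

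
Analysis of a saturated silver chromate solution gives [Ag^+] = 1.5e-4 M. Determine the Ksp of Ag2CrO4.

Ag2CrO4(s) ⇌ 2 Ag^+(aq) + CrO4^2-(aq)
Stoichiometry gives [CrO4^2-] = (1/2)[Ag^+] = 7.50 × 10^-5 M.
Ksp = [Ag^+]^2[CrO4^2-]
Ksp = (1.5 x 10^-4)^2 × 7.50 x 10^-5 = 1.7 x 10^-12

1.7 × 10^-12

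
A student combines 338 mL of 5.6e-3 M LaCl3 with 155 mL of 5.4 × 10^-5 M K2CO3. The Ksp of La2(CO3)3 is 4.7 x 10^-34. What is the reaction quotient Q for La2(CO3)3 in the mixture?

Total volume = 338 + 155 = 493 mL.
[La^3+] = 5.6 x 10^-3 × (338/493) = 3.84 x 10^-3 M
[CO3^2-] = 5.4 × 10^-5 × (155/493) = 1.70 × 10^-5 M
La2(CO3)3(s) <=> 2 La^3+(aq) + 3 CO3^2-(aq), so Q = [La^3+]^2[CO3^2-]^3
Q = (3.84 x 10^-3)^2(1.70 x 10^-5)^3 = 7.2 × 10^-20
Q > Ksp, so La2(CO3)3 will precipitate.

Q = 7.2 x 10^-20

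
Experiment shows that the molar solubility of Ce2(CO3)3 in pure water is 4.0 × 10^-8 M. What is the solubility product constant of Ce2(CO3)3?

Ce2(CO3)3(s) ⇌ 2 Ce^3+(aq) + 3 CO3^2-(aq)
If s mol/L of Ce2(CO3)3 dissolves, [Ce^3+] = 2s and [CO3^2-] = 3s.
Ksp = [Ce^3+]^2[CO3^2-]^3
Ksp = (2s)^2(3s)^3 = 108s^5
Ksp = 108 × (4.0 x 10^-8)^5 = 1.1 × 10^-35

Ksp ≈ 1.1e-35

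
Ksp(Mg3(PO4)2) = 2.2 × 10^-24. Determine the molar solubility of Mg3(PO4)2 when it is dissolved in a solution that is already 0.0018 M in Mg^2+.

Mg3(PO4)2(s) ⇌ 3 Mg^2+ + 2 PO4^3-
Ksp = [Mg^2+]^3[PO4^3-]^2
Let s be the molar solubility in this solution. [Mg^2+] = 0.0018 + 3s ≈ 0.0018, [PO4^3-] = 2s (since the Mg^2+ already present dominates).
Ksp ≈ (0.0018)^3 × (2s)^2
s = 9.7 x 10^-9 M
Check: 3s = 2.9 x 10^-8 ≪ 0.0018, so the approximation is valid.

s ≈ 9.7e-9 M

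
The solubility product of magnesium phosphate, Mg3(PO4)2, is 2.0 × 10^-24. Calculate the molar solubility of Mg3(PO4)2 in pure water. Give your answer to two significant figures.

Mg3(PO4)2(s) ⇌ 3 Mg^2+(aq) + 2 PO4^3-(aq)
Ksp = [Mg^2+]^3[PO4^3-]^2
With molar solubility s: [Mg^2+] = 3s, [PO4^3-] = 2s.
Ksp = (3s)^3(2s)^2 = 108s^5
s^5 = 2.0 × 10^-24 / 108, so s = 7.1 x 10^-6 M

7.1 × 10^-6 M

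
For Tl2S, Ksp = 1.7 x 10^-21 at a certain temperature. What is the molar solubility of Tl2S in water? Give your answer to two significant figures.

s ≈ 7.5 × 10^-8 M

Tl2S(s) ⇌ 2 Tl^+(aq) + S^2-(aq)
Ksp = [Tl^+]^2[S^2-]
Let s = molar solubility. Then [Tl^+] = 2s and [S^2-] = s.
Ksp = (2s)^2s = 4s^3
s^3 = 1.7 x 10^-21 / 4, so s = 7.5 × 10^-8 M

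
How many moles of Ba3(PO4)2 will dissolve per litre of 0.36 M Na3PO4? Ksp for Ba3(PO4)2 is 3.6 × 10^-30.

s ≈ 1.0 x 10^-10 M

Ba3(PO4)2(s) ⇌ 3 Ba^2+(aq) + 2 PO4^3-(aq)
Ksp = [Ba^2+]^3[PO4^3-]^2
Let s be the molar solubility in this solution. [Ba^2+] = 3s, [PO4^3-] = 0.36 + 2s ≈ 0.36 (Ksp is small, so little additional dissolves).
Ksp ≈ (3s)^3 × (0.36)^2
s = 1.0 × 10^-10 M
Check: 2s = 2.0 x 10^-10 ≪ 0.36, so the approximation is valid.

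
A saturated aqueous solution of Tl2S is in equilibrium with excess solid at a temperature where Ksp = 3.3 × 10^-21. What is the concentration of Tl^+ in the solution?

[Tl^+] ≈ 1.9e-7 M

Tl2S(s) ⇌ 2 Tl^+ + S^2-
Ksp = [Tl^+]^2[S^2-]
If s mol/L of Tl2S dissolves, [Tl^+] = 2s and [S^2-] = s.
Ksp = (2s)^2s = 4s^3
s = (3.3 × 10^-21 / 4)^(1/3) = 9.38 x 10^-8 M
[Tl^+] = 2s = 1.9 × 10^-7 M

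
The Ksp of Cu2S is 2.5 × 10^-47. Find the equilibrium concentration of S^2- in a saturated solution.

Cu2S(s) <=> 2 Cu^+ + S^2-
Ksp = [Cu^+]^2[S^2-]
For each mole of Cu2S that dissolves: [Cu^+] = 2s, [S^2-] = s.
So Ksp = (2s)^2 × s = 4s^3
Solving, s = (2.5 × 10^-47/4)^(1/3) = 1.84 x 10^-16 M
[S^2-] = s = 1.8 × 10^-16 M

1.8 × 10^-16 M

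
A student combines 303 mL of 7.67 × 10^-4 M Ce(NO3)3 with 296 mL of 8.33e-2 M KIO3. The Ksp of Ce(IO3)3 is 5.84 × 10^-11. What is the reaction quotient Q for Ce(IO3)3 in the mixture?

2.71 × 10^-8

Total volume = 303 + 296 = 599 mL.
[Ce^3+] = 7.67 x 10^-4 × (303/599) = 3.880 × 10^-4 M
[IO3^-] = 8.33 × 10^-2 × (296/599) = 4.116 × 10^-2 M
Ce(IO3)3(s) <=> Ce^3+(aq) + 3 IO3^-(aq), so Q = [Ce^3+][IO3^-]^3
Q = (3.880 × 10^-4)(4.116 x 10^-2)^3 = 2.71 × 10^-8
Q > Ksp, so Ce(IO3)3 will precipitate.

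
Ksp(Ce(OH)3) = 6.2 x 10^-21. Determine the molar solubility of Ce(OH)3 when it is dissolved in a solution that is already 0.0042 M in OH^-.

Ce(OH)3(s) <=> Ce^3+ + 3 OH^-
Ksp = [Ce^3+][OH^-]^3
Let s be the molar solubility in this solution. [Ce^3+] = s, [OH^-] = 0.0042 + 3s ≈ 0.0042 (common-ion effect: OH^- is already 0.0042 M).
Ksp ≈ s × (0.0042)^3
s = 8.4 x 10^-14 M
Check: 3s = 2.5 × 10^-13 ≪ 0.0042, so the approximation is valid.

8.4 × 10^-14 M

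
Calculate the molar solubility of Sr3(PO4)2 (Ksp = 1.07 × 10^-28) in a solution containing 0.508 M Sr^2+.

Sr3(PO4)2(s) <=> 3 Sr^2+(aq) + 2 PO4^3-(aq)
Ksp = [Sr^2+]^3[PO4^3-]^2
Let s = moles of Sr3(PO4)2 that dissolve per litre. [Sr^2+] = 0.508 + 3s ≈ 0.508, [PO4^3-] = 2s (since the Sr^2+ already present dominates).
Ksp ≈ (0.508)^3 × (2s)^2
s = 1.43 x 10^-14 M
Check: 3s = 4.3 × 10^-14 ≪ 0.508, so the approximation is valid.

1.43 x 10^-14 M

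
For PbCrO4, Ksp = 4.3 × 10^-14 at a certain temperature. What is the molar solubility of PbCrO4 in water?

s = 2.1 × 10^-7 M

PbCrO4(s) ⇌ Pb^2+ + CrO4^2-
Ksp = [Pb^2+][CrO4^2-]
Let s = molar solubility. Then [Pb^2+] = s and [CrO4^2-] = s.
Ksp = s × s = s^2
s = √(4.3 × 10^-14) = 2.1 x 10^-7 M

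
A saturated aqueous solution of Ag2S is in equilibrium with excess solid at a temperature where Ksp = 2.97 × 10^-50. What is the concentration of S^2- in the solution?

Ag2S(s) <=> 2 Ag^+ + S^2-
Ksp = [Ag^+]^2[S^2-]
Let s = molar solubility. Then [Ag^+] = 2s and [S^2-] = s.
So Ksp = (2s)^2 × s = 4s^3
s = (2.97 × 10^-50 / 4)^(1/3) = 1.951 × 10^-17 M
[S^2-] = s = 1.95 × 10^-17 M

1.95 × 10^-17 M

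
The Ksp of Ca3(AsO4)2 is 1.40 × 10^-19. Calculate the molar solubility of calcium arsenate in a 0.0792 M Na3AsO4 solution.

Ca3(AsO4)2(s) ⇌ 3 Ca^2+ + 2 AsO4^3-
Ksp = [Ca^2+]^3[AsO4^3-]^2
Let s = moles of Ca3(AsO4)2 that dissolve per litre. [Ca^2+] = 3s, [AsO4^3-] = 0.0792 + 2s ≈ 0.0792 (Ksp is small, so little additional dissolves).
Ksp ≈ (3s)^3 × (0.0792)^2
s = 9.39 × 10^-7 M
Check: 2s = 1.9 x 10^-6 ≪ 0.0792, so the approximation is valid.

s = 9.39e-7 M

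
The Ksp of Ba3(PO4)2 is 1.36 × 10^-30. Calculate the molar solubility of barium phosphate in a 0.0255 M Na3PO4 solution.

s ≈ 4.26 x 10^-10 M

Ba3(PO4)2(s) ⇌ 3 Ba^2+(aq) + 2 PO4^3-(aq)
Ksp = [Ba^2+]^3[PO4^3-]^2
If s mol/L dissolves here, [Ba^2+] = 3s, [PO4^3-] = 0.0255 + 2s ≈ 0.0255 (Ksp is small, so little additional dissolves).
Ksp ≈ (3s)^3 × (0.0255)^2
s = 4.26 × 10^-10 M
Check: 2s = 8.5 × 10^-10 ≪ 0.0255, so the approximation is valid.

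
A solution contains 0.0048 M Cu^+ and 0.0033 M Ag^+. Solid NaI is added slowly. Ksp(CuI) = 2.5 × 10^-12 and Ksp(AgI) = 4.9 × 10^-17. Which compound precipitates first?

AgI

Precipitation of each salt starts when its ion product equals its Ksp.
For CuI: 2.5 × 10^-12 = 0.0048 × [I^-]  ⇒  [I^-] = 5.2 × 10^-10 M.
For AgI: 4.9 × 10^-17 = 0.0033 × [I^-]  ⇒  [I^-] = 1.5 × 10^-14 M.
The salt with the lower threshold [I^-] precipitates first: AgI.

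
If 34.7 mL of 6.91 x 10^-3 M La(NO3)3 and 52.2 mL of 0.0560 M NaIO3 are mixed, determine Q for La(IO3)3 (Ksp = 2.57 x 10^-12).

Q ≈ 1.05 x 10^-7

Total volume = 34.7 + 52.2 = 86.9 mL.
[La^3+] = 6.91 × 10^-3 × (34.7/86.9) = 2.759 × 10^-3 M
[IO3^-] = 5.60 × 10^-2 × (52.2/86.9) = 3.364 x 10^-2 M
La(IO3)3(s) ⇌ La^3+(aq) + 3 IO3^-(aq), so Q = [La^3+][IO3^-]^3
Q = (2.759 × 10^-3)(3.364 × 10^-2)^3 = 1.05 × 10^-7
Q > Ksp, so La(IO3)3 will precipitate.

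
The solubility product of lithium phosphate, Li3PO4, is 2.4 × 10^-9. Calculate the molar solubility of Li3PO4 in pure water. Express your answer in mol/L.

s ≈ 3.1 × 10^-3 M

Li3PO4(s) <=> 3 Li^+ + PO4^3-
Ksp = [Li^+]^3[PO4^3-]
With molar solubility s: [Li^+] = 3s, [PO4^3-] = s.
So Ksp = (3s)^3 × s = 27s^4
s = (2.4 × 10^-9 / 27)^(1/4) = 3.1 x 10^-3 M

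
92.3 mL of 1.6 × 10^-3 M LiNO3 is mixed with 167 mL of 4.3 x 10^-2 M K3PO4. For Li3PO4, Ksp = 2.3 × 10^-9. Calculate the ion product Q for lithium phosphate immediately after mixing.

Total volume = 92.3 + 167 = 259.3 mL.
[Li^+] = 1.6 × 10^-3 × (92.3/259.3) = 5.70 × 10^-4 M
[PO4^3-] = 4.3 x 10^-2 × (167/259.3) = 2.77 x 10^-2 M
Li3PO4(s) <=> 3 Li^+ + PO4^3-, so Q = [Li^+]^3[PO4^3-]
Q = (5.70 x 10^-4)^3(2.77 × 10^-2) = 5.1 × 10^-12
Q < Ksp, so no precipitate of Li3PO4 forms.

Q = 5.1e-12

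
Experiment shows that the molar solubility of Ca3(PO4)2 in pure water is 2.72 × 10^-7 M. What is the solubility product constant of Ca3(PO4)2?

Ca3(PO4)2(s) ⇌ 3 Ca^2+(aq) + 2 PO4^3-(aq)
With molar solubility s: [Ca^2+] = 3s, [PO4^3-] = 2s.
Ksp = [Ca^2+]^3[PO4^3-]^2
So Ksp = (3s)^3 × (2s)^2 = 108s^5
Ksp = 108 × (2.72 × 10^-7)^5 = 1.61 x 10^-31

Ksp ≈ 1.61 × 10^-31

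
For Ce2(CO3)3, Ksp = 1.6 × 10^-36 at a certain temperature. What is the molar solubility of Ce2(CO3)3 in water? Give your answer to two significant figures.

s = 2.7e-8 M

Ce2(CO3)3(s) ⇌ 2 Ce^3+(aq) + 3 CO3^2-(aq)
Ksp = [Ce^3+]^2[CO3^2-]^3
Let s = molar solubility. Then [Ce^3+] = 2s and [CO3^2-] = 3s.
Ksp = (2s)^2(3s)^3 = 108s^5
s^5 = 1.6 × 10^-36 / 108, so s = 2.7 × 10^-8 M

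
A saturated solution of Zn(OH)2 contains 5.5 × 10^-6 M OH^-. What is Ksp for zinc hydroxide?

8.3 × 10^-17

Zn(OH)2(s) <=> Zn^2+ + 2 OH^-
Stoichiometry gives [Zn^2+] = (1/2)[OH^-] = 2.75 x 10^-6 M.
Ksp = [Zn^2+][OH^-]^2
Ksp = 2.75 x 10^-6 × (5.5 × 10^-6)^2 = 8.3 × 10^-17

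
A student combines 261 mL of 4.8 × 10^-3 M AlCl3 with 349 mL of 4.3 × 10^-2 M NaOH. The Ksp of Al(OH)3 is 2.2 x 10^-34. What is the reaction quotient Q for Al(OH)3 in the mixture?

Total volume = 261 + 349 = 610 mL.
[Al^3+] = 4.8 x 10^-3 × (261/610) = 2.05 × 10^-3 M
[OH^-] = 4.3 × 10^-2 × (349/610) = 2.46 × 10^-2 M
Al(OH)3(s) <=> Al^3+(aq) + 3 OH^-(aq), so Q = [Al^3+][OH^-]^3
Q = (2.05 x 10^-3)(2.46 × 10^-2)^3 = 3.1 x 10^-8
Q > Ksp, so Al(OH)3 will precipitate.

Q = 3.1 x 10^-8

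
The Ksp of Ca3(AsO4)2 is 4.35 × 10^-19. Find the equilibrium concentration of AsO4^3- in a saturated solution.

[AsO4^3-] = 1.67 × 10^-4 M

Ca3(AsO4)2(s) ⇌ 3 Ca^2+ + 2 AsO4^3-
Ksp = [Ca^2+]^3[AsO4^3-]^2
For each mole of Ca3(AsO4)2 that dissolves: [Ca^2+] = 3s, [AsO4^3-] = 2s.
Substituting: Ksp = (3s)^3(2s)^2 = 108s^5
Solving, s = (4.35 × 10^-19/108)^(1/5) = 8.337 × 10^-5 M
[AsO4^3-] = 2s = 1.67 × 10^-4 M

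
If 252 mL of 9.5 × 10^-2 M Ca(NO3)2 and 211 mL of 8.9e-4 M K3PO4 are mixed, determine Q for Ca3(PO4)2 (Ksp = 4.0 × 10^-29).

Q ≈ 2.3 × 10^-11

Total volume = 252 + 211 = 463 mL.
[Ca^2+] = 9.5 x 10^-2 × (252/463) = 5.17 × 10^-2 M
[PO4^3-] = 8.9 x 10^-4 × (211/463) = 4.06 x 10^-4 M
Ca3(PO4)2(s) <=> 3 Ca^2+(aq) + 2 PO4^3-(aq), so Q = [Ca^2+]^3[PO4^3-]^2
Q = (5.17 x 10^-2)^3(4.06 × 10^-4)^2 = 2.3 × 10^-11
Q > Ksp, so Ca3(PO4)2 will precipitate.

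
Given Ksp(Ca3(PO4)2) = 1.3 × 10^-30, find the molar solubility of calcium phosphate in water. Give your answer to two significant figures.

Ca3(PO4)2(s) <=> 3 Ca^2+(aq) + 2 PO4^3-(aq)
Ksp = [Ca^2+]^3[PO4^3-]^2
For each mole of Ca3(PO4)2 that dissolves: [Ca^2+] = 3s, [PO4^3-] = 2s.
Ksp = (3s)^3(2s)^2 = 108s^5
Solving, s = (1.3 × 10^-30/108)^(1/5) = 4.1 x 10^-7 M

4.1e-7 M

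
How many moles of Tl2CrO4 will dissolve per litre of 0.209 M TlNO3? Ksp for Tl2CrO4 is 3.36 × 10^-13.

7.69e-12 M

Tl2CrO4(s) ⇌ 2 Tl^+ + CrO4^2-
Ksp = [Tl^+]^2[CrO4^2-]
Let s = moles of Tl2CrO4 that dissolve per litre. [Tl^+] = 0.209 + 2s ≈ 0.209, [CrO4^2-] = s (common-ion effect: Tl^+ is already 0.209 M).
Ksp ≈ (0.209)^2 × s
s = 7.69 × 10^-12 M
Check: 2s = 1.5 × 10^-11 ≪ 0.209, so the approximation is valid.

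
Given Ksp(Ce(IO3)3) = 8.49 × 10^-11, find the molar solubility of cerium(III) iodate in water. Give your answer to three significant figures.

s ≈ 1.33 x 10^-3 M

Ce(IO3)3(s) ⇌ Ce^3+ + 3 IO3^-
Ksp = [Ce^3+][IO3^-]^3
For each mole of Ce(IO3)3 that dissolves: [Ce^3+] = s, [IO3^-] = 3s.
Ksp = s(3s)^3 = 27s^4
s = (8.49 × 10^-11 / 27)^(1/4) = 1.33 × 10^-3 M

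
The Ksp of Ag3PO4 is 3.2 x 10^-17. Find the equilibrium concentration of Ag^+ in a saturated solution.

Ag3PO4(s) ⇌ 3 Ag^+ + PO4^3-
Ksp = [Ag^+]^3[PO4^3-]
If s mol/L of Ag3PO4 dissolves, [Ag^+] = 3s and [PO4^3-] = s.
So Ksp = (3s)^3 × s = 27s^4
Solving, s = (3.2 x 10^-17/27)^(1/4) = 3.30 × 10^-5 M
[Ag^+] = 3s = 9.9 × 10^-5 M

[Ag^+] ≈ 9.9 x 10^-5 M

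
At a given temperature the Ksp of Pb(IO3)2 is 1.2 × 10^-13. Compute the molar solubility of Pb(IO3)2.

s ≈ 3.1e-5 M

Pb(IO3)2(s) <=> Pb^2+ + 2 IO3^-
Ksp = [Pb^2+][IO3^-]^2
With molar solubility s: [Pb^2+] = s, [IO3^-] = 2s.
Ksp = s(2s)^2 = 4s^3
s^3 = 1.2 × 10^-13 / 4, so s = 3.1 x 10^-5 M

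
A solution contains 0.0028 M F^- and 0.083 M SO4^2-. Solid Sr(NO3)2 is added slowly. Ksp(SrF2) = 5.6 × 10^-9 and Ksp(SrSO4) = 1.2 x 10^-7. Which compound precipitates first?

Precipitation of each salt starts when its ion product equals its Ksp.
For SrF2: 5.6 × 10^-9 = (0.0028)^2 × [Sr^2+]  ⇒  [Sr^2+] = 7.1 x 10^-4 M.
For SrSO4: 1.2 x 10^-7 = 0.083 × [Sr^2+]  ⇒  [Sr^2+] = 1.4 × 10^-6 M.
The salt with the lower threshold [Sr^2+] precipitates first: SrSO4.

SrSO4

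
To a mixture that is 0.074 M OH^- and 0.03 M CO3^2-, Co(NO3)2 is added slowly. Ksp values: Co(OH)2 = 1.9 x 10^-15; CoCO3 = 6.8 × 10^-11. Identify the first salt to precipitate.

Co(OH)2

Precipitation of each salt starts when its ion product equals its Ksp.
For Co(OH)2: 1.9 x 10^-15 = (0.074)^2 × [Co^2+]  ⇒  [Co^2+] = 3.5 × 10^-13 M.
For CoCO3: 6.8 × 10^-11 = 0.03 × [Co^2+]  ⇒  [Co^2+] = 2.3 × 10^-9 M.
The salt with the lower threshold [Co^2+] precipitates first: Co(OH)2.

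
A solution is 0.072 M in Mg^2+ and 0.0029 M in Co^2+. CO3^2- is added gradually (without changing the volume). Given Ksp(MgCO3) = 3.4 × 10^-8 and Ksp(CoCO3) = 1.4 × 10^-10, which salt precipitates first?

CoCO3

Precipitation of each salt starts when its ion product equals its Ksp.
For MgCO3: 3.4 × 10^-8 = 0.072 × [CO3^2-]  ⇒  [CO3^2-] = 4.7 × 10^-7 M.
For CoCO3: 1.4 × 10^-10 = 0.0029 × [CO3^2-]  ⇒  [CO3^2-] = 4.8 × 10^-8 M.
The salt with the lower threshold [CO3^2-] precipitates first: CoCO3.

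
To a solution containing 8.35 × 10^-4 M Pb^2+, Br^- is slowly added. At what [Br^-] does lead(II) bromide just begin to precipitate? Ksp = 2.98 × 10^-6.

[Br^-] = 0.0597 M

PbBr2(s) <=> Pb^2+ + 2 Br^-
Ksp = [Pb^2+][Br^-]^2
Precipitation begins when Q = Ksp. With [Pb^2+] = 8.35 × 10^-4 M:
2.98 × 10^-6 = (8.35 × 10^-4) × [Br^-]^2
[Br^-] = (2.98 × 10^-6 / 8.35 × 10^-4)^(1/2) = 5.97 x 10^-2 M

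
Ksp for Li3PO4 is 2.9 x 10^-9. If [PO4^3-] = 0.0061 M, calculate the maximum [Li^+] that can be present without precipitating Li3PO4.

[Li^+] ≈ 7.8e-3 M

Li3PO4(s) ⇌ 3 Li^+ + PO4^3-
Ksp = [Li^+]^3[PO4^3-]
Precipitation begins when Q = Ksp. With [PO4^3-] = 0.0061 M:
2.9 x 10^-9 = (0.0061) × [Li^+]^3
[Li^+] = (2.9 x 10^-9 / 6.1 × 10^-3)^(1/3) = 7.8 × 10^-3 M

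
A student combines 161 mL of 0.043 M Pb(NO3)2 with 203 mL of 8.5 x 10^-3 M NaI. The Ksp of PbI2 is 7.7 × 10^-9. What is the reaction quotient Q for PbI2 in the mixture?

Q ≈ 4.3e-7

Total volume = 161 + 203 = 364 mL.
[Pb^2+] = 4.3 x 10^-2 × (161/364) = 1.90 x 10^-2 M
[I^-] = 8.5 × 10^-3 × (203/364) = 4.74 x 10^-3 M
PbI2(s) ⇌ Pb^2+ + 2 I^-, so Q = [Pb^2+][I^-]^2
Q = (1.90 x 10^-2)(4.74 × 10^-3)^2 = 4.3 x 10^-7
Q > Ksp, so PbI2 will precipitate.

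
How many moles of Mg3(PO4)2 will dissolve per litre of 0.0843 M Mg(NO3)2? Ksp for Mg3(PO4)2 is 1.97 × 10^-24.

s ≈ 2.87 × 10^-11 M

Mg3(PO4)2(s) <=> 3 Mg^2+(aq) + 2 PO4^3-(aq)
Ksp = [Mg^2+]^3[PO4^3-]^2
Let s = moles of Mg3(PO4)2 that dissolve per litre. [Mg^2+] = 0.0843 + 3s ≈ 0.0843, [PO4^3-] = 2s (since Mg^2+ from Mg(NO3)2 dominates).
Ksp ≈ (0.0843)^3 × (2s)^2
s = 2.87 x 10^-11 M
Check: 3s = 8.6 × 10^-11 ≪ 0.0843, so the approximation is valid.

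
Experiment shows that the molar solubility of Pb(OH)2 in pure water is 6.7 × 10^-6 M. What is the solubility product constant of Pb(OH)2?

Pb(OH)2(s) ⇌ Pb^2+(aq) + 2 OH^-(aq)
If s mol/L of Pb(OH)2 dissolves, [Pb^2+] = s and [OH^-] = 2s.
Ksp = [Pb^2+][OH^-]^2
Substituting: Ksp = s(2s)^2 = 4s^3
With s = 6.7 x 10^-6: Ksp = 1.2 × 10^-15

Ksp = 1.2e-15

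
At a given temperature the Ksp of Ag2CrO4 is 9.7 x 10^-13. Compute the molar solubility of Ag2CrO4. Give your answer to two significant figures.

Ag2CrO4(s) <=> 2 Ag^+ + CrO4^2-
Ksp = [Ag^+]^2[CrO4^2-]
For each mole of Ag2CrO4 that dissolves: [Ag^+] = 2s, [CrO4^2-] = s.
Substituting: Ksp = (2s)^2s = 4s^3
Solving, s = (9.7 x 10^-13/4)^(1/3) = 6.2 x 10^-5 M

s ≈ 6.2 × 10^-5 M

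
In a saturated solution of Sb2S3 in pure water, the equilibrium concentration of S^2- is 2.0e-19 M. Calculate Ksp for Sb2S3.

Sb2S3(s) ⇌ 2 Sb^3+(aq) + 3 S^2-(aq)
Stoichiometry gives [Sb^3+] = (2/3)[S^2-] = 1.33 × 10^-19 M.
Ksp = [Sb^3+]^2[S^2-]^3
Ksp = (1.33 × 10^-19)^2 × (2.0 x 10^-19)^3 = 1.4 x 10^-94

Ksp = 1.4 x 10^-94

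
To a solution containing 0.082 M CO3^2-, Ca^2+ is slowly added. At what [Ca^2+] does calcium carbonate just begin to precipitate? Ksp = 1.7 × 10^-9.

CaCO3(s) ⇌ Ca^2+ + CO3^2-
Ksp = [Ca^2+][CO3^2-]
Precipitation begins when Q = Ksp. With [CO3^2-] = 0.082 M:
1.7 × 10^-9 = (0.082) × [Ca^2+]
[Ca^2+] = (1.7 × 10^-9 / 8.2 × 10^-2) = 2.1 × 10^-8 M

[Ca^2+] = 2.1 × 10^-8 M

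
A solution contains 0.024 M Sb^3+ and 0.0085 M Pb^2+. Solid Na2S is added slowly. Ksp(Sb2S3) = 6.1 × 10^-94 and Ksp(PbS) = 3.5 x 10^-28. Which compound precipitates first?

Sb2S3

Precipitation of each salt starts when its ion product equals its Ksp.
For Sb2S3: 6.1 × 10^-94 = (0.024)^2 × [S^2-]^3  ⇒  [S^2-] = 1.0 x 10^-30 M.
For PbS: 3.5 x 10^-28 = 0.0085 × [S^2-]  ⇒  [S^2-] = 4.1 x 10^-26 M.
The salt with the lower threshold [S^2-] precipitates first: Sb2S3.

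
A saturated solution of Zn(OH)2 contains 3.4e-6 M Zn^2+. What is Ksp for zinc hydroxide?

Ksp = 1.6 × 10^-16

Zn(OH)2(s) ⇌ Zn^2+ + 2 OH^-
Stoichiometry gives [OH^-] = (2/1)[Zn^2+] = 6.80 x 10^-6 M.
Ksp = [Zn^2+][OH^-]^2
Ksp = 3.4 × 10^-6 × (6.80 x 10^-6)^2 = 1.6 x 10^-16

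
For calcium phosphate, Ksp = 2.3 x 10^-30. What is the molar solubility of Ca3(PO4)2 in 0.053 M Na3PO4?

Ca3(PO4)2(s) ⇌ 3 Ca^2+ + 2 PO4^3-
Ksp = [Ca^2+]^3[PO4^3-]^2
Let s be the molar solubility in this solution. [Ca^2+] = 3s, [PO4^3-] = 0.053 + 2s ≈ 0.053 (since PO4^3- from Na3PO4 dominates).
Ksp ≈ (3s)^3 × (0.053)^2
s = 3.1 x 10^-10 M
Check: 2s = 6.2 × 10^-10 ≪ 0.053, so the approximation is valid.

3.1e-10 M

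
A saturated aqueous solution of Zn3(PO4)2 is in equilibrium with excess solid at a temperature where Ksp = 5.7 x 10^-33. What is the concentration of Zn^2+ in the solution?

4.2 × 10^-7 M

Zn3(PO4)2(s) <=> 3 Zn^2+(aq) + 2 PO4^3-(aq)
Ksp = [Zn^2+]^3[PO4^3-]^2
With molar solubility s: [Zn^2+] = 3s, [PO4^3-] = 2s.
Substituting: Ksp = (3s)^3(2s)^2 = 108s^5
s^5 = 5.7 x 10^-33 / 108, so s = 1.39 × 10^-7 M
[Zn^2+] = 3s = 4.2 × 10^-7 M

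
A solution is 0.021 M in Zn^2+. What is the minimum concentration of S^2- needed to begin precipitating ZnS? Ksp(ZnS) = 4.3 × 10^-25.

ZnS(s) ⇌ Zn^2+(aq) + S^2-(aq)
Ksp = [Zn^2+][S^2-]
Precipitation begins when Q = Ksp. With [Zn^2+] = 0.021 M:
4.3 × 10^-25 = (0.021) × [S^2-]
[S^2-] = (4.3 × 10^-25 / 2.1 × 10^-2) = 2.0 × 10^-23 M

[S^2-] = 2.0e-23 M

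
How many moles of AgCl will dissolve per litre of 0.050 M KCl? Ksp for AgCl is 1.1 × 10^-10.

AgCl(s) ⇌ Ag^+ + Cl^-
Ksp = [Ag^+][Cl^-]
Let s be the molar solubility in this solution. [Ag^+] = s, [Cl^-] = 0.050 + s ≈ 0.050 (common-ion effect: Cl^- is already 0.050 M).
Ksp ≈ s × 0.050
s = 2.2 × 10^-9 M
Check: s = 2.2 x 10^-9 ≪ 0.050, so the approximation is valid.

2.2 x 10^-9 M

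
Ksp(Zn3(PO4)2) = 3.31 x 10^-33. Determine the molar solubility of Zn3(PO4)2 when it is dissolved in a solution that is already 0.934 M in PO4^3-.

5.20 × 10^-12 M

Zn3(PO4)2(s) ⇌ 3 Zn^2+(aq) + 2 PO4^3-(aq)
Ksp = [Zn^2+]^3[PO4^3-]^2
Let s = moles of Zn3(PO4)2 that dissolve per litre. [Zn^2+] = 3s, [PO4^3-] = 0.934 + 2s ≈ 0.934 (common-ion effect: PO4^3- is already 0.934 M).
Ksp ≈ (3s)^3 × (0.934)^2
s = 5.20 × 10^-12 M
Check: 2s = 1.0 x 10^-11 ≪ 0.934, so the approximation is valid.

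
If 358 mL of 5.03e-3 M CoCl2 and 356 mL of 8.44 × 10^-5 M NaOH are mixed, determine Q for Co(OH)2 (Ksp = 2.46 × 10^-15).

Total volume = 358 + 356 = 714 mL.
[Co^2+] = 5.03 × 10^-3 × (358/714) = 2.522 × 10^-3 M
[OH^-] = 8.44 × 10^-5 × (356/714) = 4.208 × 10^-5 M
Co(OH)2(s) <=> Co^2+(aq) + 2 OH^-(aq), so Q = [Co^2+][OH^-]^2
Q = (2.522 × 10^-3)(4.208 × 10^-5)^2 = 4.47 × 10^-12
Q > Ksp, so Co(OH)2 will precipitate.

Q ≈ 4.47 x 10^-12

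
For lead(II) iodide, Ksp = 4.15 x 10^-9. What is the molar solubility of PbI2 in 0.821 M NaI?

s = 6.16e-9 M

PbI2(s) ⇌ Pb^2+ + 2 I^-
Ksp = [Pb^2+][I^-]^2
If s mol/L dissolves here, [Pb^2+] = s, [I^-] = 0.821 + 2s ≈ 0.821 (Ksp is small, so little additional dissolves).
Ksp ≈ s × (0.821)^2
s = 6.16 × 10^-9 M
Check: 2s = 1.2 × 10^-8 ≪ 0.821, so the approximation is valid.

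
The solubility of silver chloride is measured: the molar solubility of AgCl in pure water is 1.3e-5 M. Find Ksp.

Ksp ≈ 1.7e-10

AgCl(s) ⇌ Ag^+ + Cl^-
For each mole of AgCl that dissolves: [Ag^+] = s, [Cl^-] = s.
Ksp = [Ag^+][Cl^-]
Ksp = s^2
Ksp = (1.3 x 10^-5)^2 = 1.7 × 10^-10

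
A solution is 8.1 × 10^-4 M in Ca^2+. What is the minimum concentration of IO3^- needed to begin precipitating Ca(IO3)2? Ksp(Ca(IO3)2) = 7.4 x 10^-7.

Ca(IO3)2(s) <=> Ca^2+(aq) + 2 IO3^-(aq)
Ksp = [Ca^2+][IO3^-]^2
Precipitation begins when Q = Ksp. With [Ca^2+] = 8.1 × 10^-4 M:
7.4 x 10^-7 = (8.1 × 10^-4) × [IO3^-]^2
[IO3^-] = (7.4 x 10^-7 / 8.1 × 10^-4)^(1/2) = 3.0 × 10^-2 M

[IO3^-] = 3.0 × 10^-2 M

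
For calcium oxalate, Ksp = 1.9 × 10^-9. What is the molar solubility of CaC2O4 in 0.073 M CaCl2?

CaC2O4(s) <=> Ca^2+ + C2O4^2-
Ksp = [Ca^2+][C2O4^2-]
Let s = moles of CaC2O4 that dissolve per litre. [Ca^2+] = 0.073 + s ≈ 0.073, [C2O4^2-] = s (since Ca^2+ from CaCl2 dominates).
Ksp ≈ 0.073 × s
s = 2.6 × 10^-8 M
Check: s = 2.6 × 10^-8 ≪ 0.073, so the approximation is valid.

s = 2.6 × 10^-8 M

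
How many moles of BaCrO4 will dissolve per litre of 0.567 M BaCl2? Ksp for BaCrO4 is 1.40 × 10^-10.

s ≈ 2.47e-10 M

BaCrO4(s) ⇌ Ba^2+(aq) + CrO4^2-(aq)
Ksp = [Ba^2+][CrO4^2-]
If s mol/L dissolves here, [Ba^2+] = 0.567 + s ≈ 0.567, [CrO4^2-] = s (since Ba^2+ from BaCl2 dominates).
Ksp ≈ 0.567 × s
s = 2.47 x 10^-10 M
Check: s = 2.5 × 10^-10 ≪ 0.567, so the approximation is valid.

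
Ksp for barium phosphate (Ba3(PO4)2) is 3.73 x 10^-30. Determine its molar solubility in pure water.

5.10 × 10^-7 M

Ba3(PO4)2(s) ⇌ 3 Ba^2+ + 2 PO4^3-
Ksp = [Ba^2+]^3[PO4^3-]^2
With molar solubility s: [Ba^2+] = 3s, [PO4^3-] = 2s.
Ksp = (3s)^3(2s)^2 = 108s^5
s^5 = 3.73 x 10^-30 / 108, so s = 5.10 × 10^-7 M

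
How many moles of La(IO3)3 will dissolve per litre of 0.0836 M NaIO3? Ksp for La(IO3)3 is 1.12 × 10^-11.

La(IO3)3(s) ⇌ La^3+(aq) + 3 IO3^-(aq)
Ksp = [La^3+][IO3^-]^3
Let s be the molar solubility in this solution. [La^3+] = s, [IO3^-] = 0.0836 + 3s ≈ 0.0836 (since IO3^- from NaIO3 dominates).
Ksp ≈ s × (0.0836)^3
s = 1.92 × 10^-8 M
Check: 3s = 5.8 × 10^-8 ≪ 0.0836, so the approximation is valid.

1.92e-8 M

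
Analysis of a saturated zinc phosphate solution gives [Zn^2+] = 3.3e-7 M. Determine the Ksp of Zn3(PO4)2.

Zn3(PO4)2(s) ⇌ 3 Zn^2+ + 2 PO4^3-
Stoichiometry gives [PO4^3-] = (2/3)[Zn^2+] = 2.20 x 10^-7 M.
Ksp = [Zn^2+]^3[PO4^3-]^2
Ksp = (3.3 × 10^-7)^3 × (2.20 × 10^-7)^2 = 1.7 x 10^-33

Ksp = 1.7 × 10^-33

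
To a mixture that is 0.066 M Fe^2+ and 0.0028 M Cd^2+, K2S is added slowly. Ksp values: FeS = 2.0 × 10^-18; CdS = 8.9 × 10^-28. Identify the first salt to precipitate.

CdS

Each salt begins to precipitate when Q = Ksp, i.e. when [S^2-] reaches its threshold.
For FeS: 2.0 × 10^-18 = 0.066 × [S^2-]  ⇒  [S^2-] = 3.0 × 10^-17 M.
For CdS: 8.9 × 10^-28 = 0.0028 × [S^2-]  ⇒  [S^2-] = 3.2 × 10^-25 M.
The salt with the lower threshold [S^2-] precipitates first: CdS.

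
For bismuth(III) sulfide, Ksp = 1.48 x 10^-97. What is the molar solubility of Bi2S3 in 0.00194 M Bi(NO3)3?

Bi2S3(s) ⇌ 2 Bi^3+(aq) + 3 S^2-(aq)
Ksp = [Bi^3+]^2[S^2-]^3
Let s = moles of Bi2S3 that dissolve per litre. [Bi^3+] = 0.00194 + 2s ≈ 0.00194, [S^2-] = 3s (common-ion effect: Bi^3+ is already 0.00194 M).
Ksp ≈ (0.00194)^2 × (3s)^3
s = 1.13 × 10^-31 M
Check: 2s = 2.3 × 10^-31 ≪ 0.00194, so the approximation is valid.

s = 1.13e-31 M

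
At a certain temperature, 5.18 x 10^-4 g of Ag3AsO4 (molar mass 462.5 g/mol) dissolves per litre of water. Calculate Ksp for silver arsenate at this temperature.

Molar solubility s = (5.18 × 10^-4 g/L) / (462.5 g/mol) = 1.120 × 10^-6 M.
Ag3AsO4(s) ⇌ 3 Ag^+(aq) + AsO4^3-(aq)
For each mole of Ag3AsO4 that dissolves: [Ag^+] = 3s, [AsO4^3-] = s.
Ksp = [Ag^+]^3[AsO4^3-]
Substituting: Ksp = (3s)^3s = 27s^4
With s = 1.120 × 10^-6: Ksp = 4.25 × 10^-23

4.25 × 10^-23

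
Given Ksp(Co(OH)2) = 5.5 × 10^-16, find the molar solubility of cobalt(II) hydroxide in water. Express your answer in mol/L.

s ≈ 5.2 x 10^-6 M

Co(OH)2(s) ⇌ Co^2+(aq) + 2 OH^-(aq)
Ksp = [Co^2+][OH^-]^2
Let s = molar solubility. Then [Co^2+] = s and [OH^-] = 2s.
So Ksp = s × (2s)^2 = 4s^3
s = (5.5 × 10^-16 / 4)^(1/3) = 5.2 x 10^-6 M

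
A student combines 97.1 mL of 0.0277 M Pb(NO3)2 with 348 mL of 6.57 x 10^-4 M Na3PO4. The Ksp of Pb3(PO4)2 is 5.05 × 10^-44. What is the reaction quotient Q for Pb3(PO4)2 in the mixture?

Total volume = 97.1 + 348 = 445.1 mL.
[Pb^2+] = 2.77 × 10^-2 × (97.1/445.1) = 6.043 × 10^-3 M
[PO4^3-] = 6.57 × 10^-4 × (348/445.1) = 5.137 × 10^-4 M
Pb3(PO4)2(s) ⇌ 3 Pb^2+ + 2 PO4^3-, so Q = [Pb^2+]^3[PO4^3-]^2
Q = (6.043 x 10^-3)^3(5.137 × 10^-4)^2 = 5.82 x 10^-14
Q > Ksp, so Pb3(PO4)2 will precipitate.

5.82 × 10^-14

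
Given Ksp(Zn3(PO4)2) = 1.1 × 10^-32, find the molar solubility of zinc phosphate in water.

Zn3(PO4)2(s) ⇌ 3 Zn^2+ + 2 PO4^3-
Ksp = [Zn^2+]^3[PO4^3-]^2
Let s = molar solubility. Then [Zn^2+] = 3s and [PO4^3-] = 2s.
Substituting: Ksp = (3s)^3(2s)^2 = 108s^5
s = (1.1 × 10^-32 / 108)^(1/5) = 1.6 × 10^-7 M

s = 1.6e-7 M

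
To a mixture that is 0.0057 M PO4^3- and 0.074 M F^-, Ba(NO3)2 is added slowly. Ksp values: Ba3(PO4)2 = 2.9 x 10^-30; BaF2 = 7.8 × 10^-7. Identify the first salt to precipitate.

Precipitation of each salt starts when its ion product equals its Ksp.
For Ba3(PO4)2: 2.9 x 10^-30 = (0.0057)^2 × [Ba^2+]^3  ⇒  [Ba^2+] = 4.5 × 10^-9 M.
For BaF2: 7.8 × 10^-7 = (0.074)^2 × [Ba^2+]  ⇒  [Ba^2+] = 1.4 x 10^-4 M.
The salt with the lower threshold [Ba^2+] precipitates first: Ba3(PO4)2.

Ba3(PO4)2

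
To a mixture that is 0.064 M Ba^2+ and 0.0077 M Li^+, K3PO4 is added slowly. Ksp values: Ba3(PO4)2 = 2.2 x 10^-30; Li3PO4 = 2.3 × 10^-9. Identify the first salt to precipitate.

Each salt begins to precipitate when Q = Ksp, i.e. when [PO4^3-] reaches its threshold.
For Ba3(PO4)2: 2.2 x 10^-30 = (0.064)^3 × [PO4^3-]^2  ⇒  [PO4^3-] = 9.2 x 10^-14 M.
For Li3PO4: 2.3 × 10^-9 = (0.0077)^3 × [PO4^3-]  ⇒  [PO4^3-] = 5.0 × 10^-3 M.
The salt with the lower threshold [PO4^3-] precipitates first: Ba3(PO4)2.

Ba3(PO4)2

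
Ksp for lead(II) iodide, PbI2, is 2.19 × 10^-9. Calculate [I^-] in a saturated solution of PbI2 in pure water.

1.64 × 10^-3 M

PbI2(s) ⇌ Pb^2+ + 2 I^-
Ksp = [Pb^2+][I^-]^2
For each mole of PbI2 that dissolves: [Pb^2+] = s, [I^-] = 2s.
Substituting: Ksp = s(2s)^2 = 4s^3
Solving, s = (2.19 × 10^-9/4)^(1/3) = 8.181 x 10^-4 M
[I^-] = 2s = 1.64 × 10^-3 M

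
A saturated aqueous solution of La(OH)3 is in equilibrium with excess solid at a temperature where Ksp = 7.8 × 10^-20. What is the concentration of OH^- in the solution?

[OH^-] = 2.2e-5 M

La(OH)3(s) ⇌ La^3+(aq) + 3 OH^-(aq)
Ksp = [La^3+][OH^-]^3
For each mole of La(OH)3 that dissolves: [La^3+] = s, [OH^-] = 3s.
Substituting: Ksp = s(3s)^3 = 27s^4
Solving, s = (7.8 × 10^-20/27)^(1/4) = 7.33 × 10^-6 M
[OH^-] = 3s = 2.2 × 10^-5 M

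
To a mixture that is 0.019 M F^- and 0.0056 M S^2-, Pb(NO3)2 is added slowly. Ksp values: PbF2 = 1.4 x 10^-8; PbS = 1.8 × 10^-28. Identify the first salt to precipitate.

Each salt begins to precipitate when Q = Ksp, i.e. when [Pb^2+] reaches its threshold.
For PbF2: 1.4 x 10^-8 = (0.019)^2 × [Pb^2+]  ⇒  [Pb^2+] = 3.9 × 10^-5 M.
For PbS: 1.8 × 10^-28 = 0.0056 × [Pb^2+]  ⇒  [Pb^2+] = 3.2 × 10^-26 M.
The salt with the lower threshold [Pb^2+] precipitates first: PbS.

PbS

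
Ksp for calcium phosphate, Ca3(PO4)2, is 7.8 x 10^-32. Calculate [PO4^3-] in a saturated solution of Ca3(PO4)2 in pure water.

4.7 × 10^-7 M

Ca3(PO4)2(s) ⇌ 3 Ca^2+ + 2 PO4^3-
Ksp = [Ca^2+]^3[PO4^3-]^2
With molar solubility s: [Ca^2+] = 3s, [PO4^3-] = 2s.
Substituting: Ksp = (3s)^3(2s)^2 = 108s^5
s^5 = 7.8 x 10^-32 / 108, so s = 2.35 x 10^-7 M
[PO4^3-] = 2s = 4.7 × 10^-7 M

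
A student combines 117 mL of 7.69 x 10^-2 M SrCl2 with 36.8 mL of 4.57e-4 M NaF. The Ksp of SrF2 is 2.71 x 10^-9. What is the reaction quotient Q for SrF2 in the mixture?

6.99 × 10^-10

Total volume = 117 + 36.8 = 153.8 mL.
[Sr^2+] = 7.69 × 10^-2 × (117/153.8) = 5.850 × 10^-2 M
[F^-] = 4.57 x 10^-4 × (36.8/153.8) = 1.093 × 10^-4 M
SrF2(s) <=> Sr^2+ + 2 F^-, so Q = [Sr^2+][F^-]^2
Q = (5.850 × 10^-2)(1.093 × 10^-4)^2 = 6.99 x 10^-10
Q < Ksp, so no precipitate of SrF2 forms.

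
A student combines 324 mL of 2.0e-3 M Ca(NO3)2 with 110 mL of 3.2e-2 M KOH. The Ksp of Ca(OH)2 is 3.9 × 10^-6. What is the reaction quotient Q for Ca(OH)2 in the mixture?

Q = 9.8 × 10^-8

Total volume = 324 + 110 = 434 mL.
[Ca^2+] = 2.0 x 10^-3 × (324/434) = 1.49 × 10^-3 M
[OH^-] = 3.2 × 10^-2 × (110/434) = 8.11 × 10^-3 M
Ca(OH)2(s) <=> Ca^2+ + 2 OH^-, so Q = [Ca^2+][OH^-]^2
Q = (1.49 × 10^-3)(8.11 x 10^-3)^2 = 9.8 × 10^-8
Q < Ksp, so no precipitate of Ca(OH)2 forms.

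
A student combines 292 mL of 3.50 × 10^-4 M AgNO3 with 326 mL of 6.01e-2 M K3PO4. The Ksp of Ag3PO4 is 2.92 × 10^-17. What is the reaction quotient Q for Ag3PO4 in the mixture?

Total volume = 292 + 326 = 618 mL.
[Ag^+] = 3.50 × 10^-4 × (292/618) = 1.654 × 10^-4 M
[PO4^3-] = 6.01 x 10^-2 × (326/618) = 3.170 × 10^-2 M
Ag3PO4(s) <=> 3 Ag^+(aq) + PO4^3-(aq), so Q = [Ag^+]^3[PO4^3-]
Q = (1.654 × 10^-4)^3(3.170 × 10^-2) = 1.43 × 10^-13
Q > Ksp, so Ag3PO4 will precipitate.

Q ≈ 1.43 × 10^-13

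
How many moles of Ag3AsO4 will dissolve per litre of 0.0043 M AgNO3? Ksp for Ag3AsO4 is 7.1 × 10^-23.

s ≈ 8.9e-16 M

Ag3AsO4(s) ⇌ 3 Ag^+(aq) + AsO4^3-(aq)
Ksp = [Ag^+]^3[AsO4^3-]
If s mol/L dissolves here, [Ag^+] = 0.0043 + 3s ≈ 0.0043, [AsO4^3-] = s (since Ag^+ from AgNO3 dominates).
Ksp ≈ (0.0043)^3 × s
s = 8.9 × 10^-16 M
Check: 3s = 2.7 × 10^-15 ≪ 0.0043, so the approximation is valid.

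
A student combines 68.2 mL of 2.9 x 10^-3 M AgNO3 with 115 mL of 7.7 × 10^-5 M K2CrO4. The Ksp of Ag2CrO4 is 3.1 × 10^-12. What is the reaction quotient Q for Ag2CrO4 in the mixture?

Total volume = 68.2 + 115 = 183.2 mL.
[Ag^+] = 2.9 x 10^-3 × (68.2/183.2) = 1.08 × 10^-3 M
[CrO4^2-] = 7.7 × 10^-5 × (115/183.2) = 4.83 x 10^-5 M
Ag2CrO4(s) ⇌ 2 Ag^+ + CrO4^2-, so Q = [Ag^+]^2[CrO4^2-]
Q = (1.08 × 10^-3)^2(4.83 x 10^-5) = 5.6 x 10^-11
Q > Ksp, so Ag2CrO4 will precipitate.

Q ≈ 5.6 × 10^-11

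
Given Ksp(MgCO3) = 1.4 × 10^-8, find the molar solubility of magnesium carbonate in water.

s ≈ 1.2e-4 M

MgCO3(s) <=> Mg^2+ + CO3^2-
Ksp = [Mg^2+][CO3^2-]
With molar solubility s: [Mg^2+] = s, [CO3^2-] = s.
Ksp = (s)(s) = s^2
s = √(1.4 × 10^-8) = 1.2 × 10^-4 M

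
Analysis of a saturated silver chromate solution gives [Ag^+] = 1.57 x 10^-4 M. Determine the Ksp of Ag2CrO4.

Ksp ≈ 1.93e-12

Ag2CrO4(s) ⇌ 2 Ag^+(aq) + CrO4^2-(aq)
Stoichiometry gives [CrO4^2-] = (1/2)[Ag^+] = 7.850 x 10^-5 M.
Ksp = [Ag^+]^2[CrO4^2-]
Ksp = (1.57 x 10^-4)^2 × 7.850 × 10^-5 = 1.93 × 10^-12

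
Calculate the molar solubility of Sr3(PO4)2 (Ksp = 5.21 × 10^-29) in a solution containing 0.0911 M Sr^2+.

Sr3(PO4)2(s) <=> 3 Sr^2+ + 2 PO4^3-
Ksp = [Sr^2+]^3[PO4^3-]^2
Let s be the molar solubility in this solution. [Sr^2+] = 0.0911 + 3s ≈ 0.0911, [PO4^3-] = 2s (common-ion effect: Sr^2+ is already 0.0911 M).
Ksp ≈ (0.0911)^3 × (2s)^2
s = 1.31 x 10^-13 M
Check: 3s = 3.9 x 10^-13 ≪ 0.0911, so the approximation is valid.

1.31e-13 M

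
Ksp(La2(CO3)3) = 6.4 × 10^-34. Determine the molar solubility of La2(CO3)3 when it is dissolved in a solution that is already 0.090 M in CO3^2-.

La2(CO3)3(s) ⇌ 2 La^3+ + 3 CO3^2-
Ksp = [La^3+]^2[CO3^2-]^3
If s mol/L dissolves here, [La^3+] = 2s, [CO3^2-] = 0.090 + 3s ≈ 0.090 (common-ion effect: CO3^2- is already 0.090 M).
Ksp ≈ (2s)^2 × (0.090)^3
s = 4.7 x 10^-16 M
Check: 3s = 1.4 x 10^-15 ≪ 0.090, so the approximation is valid.

s = 4.7 × 10^-16 M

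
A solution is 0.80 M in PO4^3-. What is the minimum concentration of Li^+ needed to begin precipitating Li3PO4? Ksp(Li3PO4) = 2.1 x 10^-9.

Li3PO4(s) <=> 3 Li^+ + PO4^3-
Ksp = [Li^+]^3[PO4^3-]
Precipitation begins when Q = Ksp. With [PO4^3-] = 0.80 M:
2.1 x 10^-9 = (0.80) × [Li^+]^3
[Li^+] = (2.1 x 10^-9 / 8.0 × 10^-1)^(1/3) = 1.4 × 10^-3 M

[Li^+] ≈ 1.4e-3 M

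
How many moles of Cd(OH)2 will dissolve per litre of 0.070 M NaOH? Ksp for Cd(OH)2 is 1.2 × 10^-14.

s = 2.4 × 10^-12 M

Cd(OH)2(s) ⇌ Cd^2+(aq) + 2 OH^-(aq)
Ksp = [Cd^2+][OH^-]^2
If s mol/L dissolves here, [Cd^2+] = s, [OH^-] = 0.070 + 2s ≈ 0.070 (Ksp is small, so little additional dissolves).
Ksp ≈ s × (0.070)^2
s = 2.4 x 10^-12 M
Check: 2s = 4.9 x 10^-12 ≪ 0.070, so the approximation is valid.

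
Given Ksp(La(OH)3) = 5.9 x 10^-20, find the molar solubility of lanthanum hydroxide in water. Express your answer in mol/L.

6.8e-6 M

La(OH)3(s) ⇌ La^3+(aq) + 3 OH^-(aq)
Ksp = [La^3+][OH^-]^3
With molar solubility s: [La^3+] = s, [OH^-] = 3s.
Ksp = s(3s)^3 = 27s^4
s = (5.9 x 10^-20 / 27)^(1/4) = 6.8 × 10^-6 M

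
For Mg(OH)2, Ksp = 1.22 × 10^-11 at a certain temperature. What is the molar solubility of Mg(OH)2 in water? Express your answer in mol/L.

s = 1.45 × 10^-4 M

Mg(OH)2(s) ⇌ Mg^2+(aq) + 2 OH^-(aq)
Ksp = [Mg^2+][OH^-]^2
If s mol/L of Mg(OH)2 dissolves, [Mg^2+] = s and [OH^-] = 2s.
Substituting: Ksp = s(2s)^2 = 4s^3
s = (1.22 × 10^-11 / 4)^(1/3) = 1.45 × 10^-4 M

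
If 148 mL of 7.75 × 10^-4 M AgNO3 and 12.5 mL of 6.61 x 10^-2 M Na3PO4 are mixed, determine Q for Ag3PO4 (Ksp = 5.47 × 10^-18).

Q ≈ 1.88 × 10^-12

Total volume = 148 + 12.5 = 160.5 mL.
[Ag^+] = 7.75 x 10^-4 × (148/160.5) = 7.146 x 10^-4 M
[PO4^3-] = 6.61 x 10^-2 × (12.5/160.5) = 5.148 × 10^-3 M
Ag3PO4(s) ⇌ 3 Ag^+(aq) + PO4^3-(aq), so Q = [Ag^+]^3[PO4^3-]
Q = (7.146 × 10^-4)^3(5.148 x 10^-3) = 1.88 x 10^-12
Q > Ksp, so Ag3PO4 will precipitate.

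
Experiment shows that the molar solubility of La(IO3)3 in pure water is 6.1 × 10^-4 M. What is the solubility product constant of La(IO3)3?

Ksp ≈ 3.7e-12

La(IO3)3(s) ⇌ La^3+ + 3 IO3^-
With molar solubility s: [La^3+] = s, [IO3^-] = 3s.
Ksp = [La^3+][IO3^-]^3
Substituting: Ksp = s(3s)^3 = 27s^4
Ksp = 27 × (6.1 × 10^-4)^4 = 3.7 × 10^-12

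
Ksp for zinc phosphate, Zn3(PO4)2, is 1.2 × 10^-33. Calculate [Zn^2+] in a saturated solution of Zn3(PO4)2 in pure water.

[Zn^2+] ≈ 3.1e-7 M

Zn3(PO4)2(s) ⇌ 3 Zn^2+ + 2 PO4^3-
Ksp = [Zn^2+]^3[PO4^3-]^2
For each mole of Zn3(PO4)2 that dissolves: [Zn^2+] = 3s, [PO4^3-] = 2s.
Ksp = (3s)^3(2s)^2 = 108s^5
Solving, s = (1.2 × 10^-33/108)^(1/5) = 1.02 × 10^-7 M
[Zn^2+] = 3s = 3.1 x 10^-7 M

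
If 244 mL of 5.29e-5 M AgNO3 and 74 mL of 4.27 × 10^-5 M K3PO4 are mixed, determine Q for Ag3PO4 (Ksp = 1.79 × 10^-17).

Q ≈ 6.64 × 10^-19

Total volume = 244 + 74 = 318 mL.
[Ag^+] = 5.29 × 10^-5 × (244/318) = 4.059 × 10^-5 M
[PO4^3-] = 4.27 × 10^-5 × (74/318) = 9.936 × 10^-6 M
Ag3PO4(s) ⇌ 3 Ag^+(aq) + PO4^3-(aq), so Q = [Ag^+]^3[PO4^3-]
Q = (4.059 × 10^-5)^3(9.936 x 10^-6) = 6.64 x 10^-19
Q < Ksp, so no precipitate of Ag3PO4 forms.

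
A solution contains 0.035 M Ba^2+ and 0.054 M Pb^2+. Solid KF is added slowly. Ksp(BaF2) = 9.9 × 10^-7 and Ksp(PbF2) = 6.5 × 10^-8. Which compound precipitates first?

PbF2

Each salt begins to precipitate when Q = Ksp, i.e. when [F^-] reaches its threshold.
For BaF2: 9.9 × 10^-7 = 0.035 × [F^-]^2  ⇒  [F^-] = 5.3 × 10^-3 M.
For PbF2: 6.5 × 10^-8 = 0.054 × [F^-]^2  ⇒  [F^-] = 1.1 x 10^-3 M.
The salt with the lower threshold [F^-] precipitates first: PbF2.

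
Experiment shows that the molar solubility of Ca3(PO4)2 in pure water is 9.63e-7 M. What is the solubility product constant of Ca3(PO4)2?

Ksp = 8.94 × 10^-29

Ca3(PO4)2(s) <=> 3 Ca^2+ + 2 PO4^3-
If s mol/L of Ca3(PO4)2 dissolves, [Ca^2+] = 3s and [PO4^3-] = 2s.
Ksp = [Ca^2+]^3[PO4^3-]^2
Ksp = (3s)^3(2s)^2 = 108s^5
With s = 9.63 × 10^-7: Ksp = 8.94 x 10^-29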